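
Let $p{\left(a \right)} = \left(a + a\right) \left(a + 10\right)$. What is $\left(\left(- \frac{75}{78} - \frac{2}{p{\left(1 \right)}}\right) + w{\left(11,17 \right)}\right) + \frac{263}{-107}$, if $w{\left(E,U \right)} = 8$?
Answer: $\frac{137391}{30602} \approx 4.4896$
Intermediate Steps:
$p{\left(a \right)} = 2 a \left(10 + a\right)$
$\left(\left(- \frac{75}{78} - \frac{2}{p{\left(1 \right)}}\right) + w{\left(11,17 \right)}\right) + \frac{263}{-107} = \left(\left(- \frac{75}{78} - \frac{2}{2 \cdot 1 \left(10 + 1\right)}\right) + 8\right) + \frac{263}{-107} = \left(\left(\left(-75\right) \frac{1}{78} - \frac{2}{2 \cdot 1 \cdot 11}\right) + 8\right) + 263 \left(- \frac{1}{107}\right) = \left(\left(- \frac{25}{26} - \frac{2}{22}\right) + 8\right) - \frac{263}{107} = \left(\left(- \frac{25}{26} - \frac{1}{11}\right) + 8\right) - \frac{263}{107} = \left(- \frac{301}{286} + 8\right) - \frac{263}{107} = \frac{1987}{286} - \frac{263}{107} = \frac{137391}{30602}$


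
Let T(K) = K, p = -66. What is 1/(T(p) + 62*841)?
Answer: 1/52076 ≈ 1.9203e-5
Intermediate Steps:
1/(T(p) + 62*841) = 1/(-66 + 62*841) = 1/(-66 + 52142) = 1/52076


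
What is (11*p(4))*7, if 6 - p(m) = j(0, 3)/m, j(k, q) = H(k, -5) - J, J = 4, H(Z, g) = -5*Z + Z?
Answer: 539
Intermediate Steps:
H(Z, g) = -4*Z
j(k, q) = -4 - 4*k (j(k, q) = -4*k - 1*4 = -4*k - 4 = -4 - 4*k)
p(m) = 6 + 4/m (p(m) = 6 - (-4 - 4*0)/m = 6 - (-4 + 0)/m = 6 - (-4)/m = 6 + 4/m)
(11*p(4))*7 = (11*(6 + 4/4))*7 = (11*(6 + 4*(¼)))*7 = (11*(6 + 1))*7 = (11*7)*7 = 77*7 = 539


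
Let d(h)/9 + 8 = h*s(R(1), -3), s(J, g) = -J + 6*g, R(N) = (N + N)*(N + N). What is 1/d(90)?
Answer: -1/17892 ≈ -5.5891e-5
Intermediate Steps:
R(N) = 4*N**2 (R(N) = (2*N)*(2*N) = 4*N**2)
d(h) = -72 - 198*h (d(h) = -72 + 9*(h*(-4*1**2 + 6*(-3))) = -72 + 9*(h*(-4 - 18)) = -72 + 9*(h*(-22)) = -72 + 9*(-22*h) = -72 - 198*h)
1/d(90) = 1/(-72 - 198*90) = 1/(-72 - 17820) = 1/(-17892) = -1/17892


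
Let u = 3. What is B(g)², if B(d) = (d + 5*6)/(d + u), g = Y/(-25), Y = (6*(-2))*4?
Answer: 70756/1681 ≈ 42.092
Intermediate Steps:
Y = -48 (Y = -12*4 = -48)
g = 48/25 (g = -48/(-25) = -48*(-1/25) = 48/25 ≈ 1.9200)
B(d) = (30 + d)/(3 + d) (B(d) = (d + 5*6)/(d + 3) = (d + 30)/(3 + d) = (30 + d)/(3 + d))
B(g)² = ((30 + 48/25)/(3 + 48/25))² = ((798/25)/(123/25))² = ((25/123)*(798/25))² = (266/41)² = 70756/1681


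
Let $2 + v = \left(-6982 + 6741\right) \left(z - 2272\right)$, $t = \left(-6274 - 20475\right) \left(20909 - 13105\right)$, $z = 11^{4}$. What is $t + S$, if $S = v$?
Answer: $-211730127$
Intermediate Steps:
$z = 14641$
$t = -208749196$ ($t = \left(-26749\right) 7804 = -208749196$)
$v = -2980931$ ($v = -2 + \left(-6982 + 6741\right) \left(14641 - 2272\right) = -2 - 2980929 = -2980931$)
$S = -2980931$
$t + S = -208749196 - 2980931 = -211730127$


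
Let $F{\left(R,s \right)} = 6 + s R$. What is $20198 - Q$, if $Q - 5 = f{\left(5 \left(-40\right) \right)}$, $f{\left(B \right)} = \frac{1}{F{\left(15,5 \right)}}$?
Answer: $\frac{1635632}{81} \approx 20193.0$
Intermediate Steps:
$F{\left(R,s \right)} = 6 + R s$
$f{\left(B \right)} = \frac{1}{81}$ ($f{\left(B \right)} = \frac{1}{6 + 15 \cdot 5} = \frac{1}{6 + 75} = \frac{1}{81}$)
$Q = \frac{406}{81}$ ($Q = 5 + \frac{1}{81} = \frac{406}{81} \approx 5.0123$)
$20198 - Q = 20198 - \frac{406}{81} = \frac{1635632}{81}$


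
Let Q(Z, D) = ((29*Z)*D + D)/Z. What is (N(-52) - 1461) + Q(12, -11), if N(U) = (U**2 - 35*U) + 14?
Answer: 33085/12 ≈ 2757.1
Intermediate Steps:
N(U) = 14 + U**2 - 35*U
Q(Z, D) = (D + 29*D*Z)/Z (Q(Z, D) = (29*D*Z + D)/Z = (D + 29*D*Z)/Z)
(N(-52) - 1461) + Q(12, -11) = ((14 + (-52)**2 - 35*(-52)) - 1461) + (29*(-11) - 11/12) = ((14 + 2704 + 1820) - 1461) + (-319 - 11*1/12) = (4538 - 1461) + (-319 - 11/12) = 3077 - 3839/12 = 33085/12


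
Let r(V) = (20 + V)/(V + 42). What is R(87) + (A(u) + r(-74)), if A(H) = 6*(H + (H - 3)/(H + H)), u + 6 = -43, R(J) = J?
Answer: -158469/784 ≈ -202.13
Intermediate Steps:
r(V) = (20 + V)/(42 + V)
u = -49 (u = -6 - 43 = -49)
A(H) = 6*H + 3*(-3 + H)/H (A(H) = 6*(H + (-3 + H)/((2*H))) = 6*(H + (-3 + H)*(1/(2*H))) = 6*(H + (-3 + H)/(2*H)) = 6*H + 3*(-3 + H)/H)
R(87) + (A(u) + r(-74)) = 87 + ((3 - 9/(-49) + 6*(-49)) + (20 - 74)/(42 - 74)) = 87 + ((3 - 9*(-1/49) - 294) - 54/(-32)) = 87 + ((3 + 9/49 - 294) - 1/32*(-54)) = 87 + (-14250/49 + 27/16) = 87 - 226677/784 = -158469/784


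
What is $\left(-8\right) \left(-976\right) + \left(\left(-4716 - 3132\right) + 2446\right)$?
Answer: $2406$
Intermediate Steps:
$\left(-8\right) \left(-976\right) + \left(\left(-4716 - 3132\right) + 2446\right) = 7808 + \left(-7848 + 2446\right) = 7808 - 5402 = 2406$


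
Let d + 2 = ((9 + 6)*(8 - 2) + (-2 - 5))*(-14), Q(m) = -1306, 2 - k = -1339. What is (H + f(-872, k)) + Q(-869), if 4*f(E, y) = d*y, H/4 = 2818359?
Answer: 10881899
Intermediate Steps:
k = 1341 (k = 2 - 1*(-1339) = 2 + 1339 = 1341)
H = 11273436 (H = 4*2818359 = 11273436)
d = -1164 (d = -2 + ((9 + 6)*(8 - 2) + (-2 - 5))*(-14) = -2 + (15*6 - 7)*(-14) = -2 + (90 - 7)*(-14) = -2 + 83*(-14) = -2 - 1162 = -1164)
f(E, y) = -291*y (f(E, y) = (-1164*y)/4 = -291*y)
(H + f(-872, k)) + Q(-869) = (11273436 - 291*1341) - 1306 = (11273436 - 390231) - 1306 = 10883205 - 1306 = 10881899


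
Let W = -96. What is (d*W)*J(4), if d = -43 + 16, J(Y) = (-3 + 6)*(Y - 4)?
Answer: 0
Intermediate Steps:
J(Y) = -12 + 3*Y (J(Y) = 3*(-4 + Y) = -12 + 3*Y)
d = -27
(d*W)*J(4) = (-27*(-96))*(-12 + 3*4) = 2592*(-12 + 12) = 2592*0 = 0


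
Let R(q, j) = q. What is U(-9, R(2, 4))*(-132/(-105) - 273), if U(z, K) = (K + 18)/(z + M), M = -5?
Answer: 19022/49 ≈ 388.20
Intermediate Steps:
U(z, K) = (18 + K)/(-5 + z) (U(z, K) = (K + 18)/(z - 5) = (18 + K)/(-5 + z))
U(-9, R(2, 4))*(-132/(-105) - 273) = ((18 + 2)/(-5 - 9))*(-132/(-105) - 273) = (20/(-14))*(-132*(-1/105) - 273) = (-1/14*20)*(44/35 - 273) = -10/7*(-9511/35) = 19022/49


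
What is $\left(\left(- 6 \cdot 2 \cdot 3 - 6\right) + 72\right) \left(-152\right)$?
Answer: $-4560$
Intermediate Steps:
$\left(\left(- 6 \cdot 2 \cdot 3 - 6\right) + 72\right) \left(-152\right) = \left(\left(\left(-6\right) 6 - 6\right) + 72\right) \left(-152\right) = \left(\left(-36 - 6\right) + 72\right) \left(-152\right) = \left(-42 + 72\right) \left(-152\right) = 30 \left(-152\right) = -4560$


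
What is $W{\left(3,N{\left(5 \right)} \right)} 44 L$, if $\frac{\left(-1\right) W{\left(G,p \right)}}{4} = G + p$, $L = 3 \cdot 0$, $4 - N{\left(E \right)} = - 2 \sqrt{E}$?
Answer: $0$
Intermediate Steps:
$N{\left(E \right)} = 4 + 2 \sqrt{E}$ ($N{\left(E \right)} = 4 - - 2 \sqrt{E} = 4 + 2 \sqrt{E}$)
$L = 0$
$W{\left(G,p \right)} = - 4 G - 4 p$ ($W{\left(G,p \right)} = - 4 \left(G + p\right) = - 4 G - 4 p$)
$W{\left(3,N{\left(5 \right)} \right)} 44 L = \left(\left(-4\right) 3 - 4 \left(4 + 2 \sqrt{5}\right)\right) 44 \cdot 0 = \left(-12 - \left(16 + 8 \sqrt{5}\right)\right) 44 \cdot 0 = \left(-28 - 8 \sqrt{5}\right) 44 \cdot 0 = \left(-1232 - 352 \sqrt{5}\right) 0 = 0$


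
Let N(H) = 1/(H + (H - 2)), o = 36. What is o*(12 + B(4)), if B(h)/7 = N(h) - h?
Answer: -534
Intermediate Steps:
N(H) = 1/(-2 + 2*H) (N(H) = 1/(H + (-2 + H)) = 1/(-2 + 2*H))
B(h) = -7*h + 7/(2*(-1 + h)) (B(h) = 7*(1/(2*(-1 + h)) - h) = -7*h + 7/(2*(-1 + h)))
o*(12 + B(4)) = 36*(12 + 7*(1 - 2*4*(-1 + 4))/(2*(-1 + 4))) = 36*(12 + (7/2)*(1 - 2*4*3)/3) = 36*(12 + (7/2)*(1/3)*(1 - 24)) = 36*(12 + (7/2)*(1/3)*(-23)) = 36*(12 - 161/6) = 36*(-89/6) = -534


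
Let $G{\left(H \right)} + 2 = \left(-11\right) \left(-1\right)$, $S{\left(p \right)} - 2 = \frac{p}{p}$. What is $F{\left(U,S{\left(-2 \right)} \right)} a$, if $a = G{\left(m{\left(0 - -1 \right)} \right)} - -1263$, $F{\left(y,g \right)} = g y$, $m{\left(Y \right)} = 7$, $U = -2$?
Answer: $-7632$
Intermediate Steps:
$S{\left(p \right)} = 3$ ($S{\left(p \right)} = 2 + \frac{p}{p} = 2 + 1 = 3$)
$G{\left(H \right)} = 9$ ($G{\left(H \right)} = -2 - -11 = -2 + 11 = 9$)
$a = 1272$ ($a = 9 - -1263 = 9 + 1263 = 1272$)
$F{\left(U,S{\left(-2 \right)} \right)} a = 3 \left(-2\right) 1272 = \left(-6\right) 1272 = -7632$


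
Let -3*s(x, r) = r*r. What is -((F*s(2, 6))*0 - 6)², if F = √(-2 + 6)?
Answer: -36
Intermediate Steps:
s(x, r) = -r²/3 (s(x, r) = -r*r/3 = -r²/3)
F = 2 (F = √4 = 2)
-((F*s(2, 6))*0 - 6)² = -((2*(-⅓*6²))*0 - 6)² = -((2*(-⅓*36))*0 - 6)² = -((2*(-12))*0 - 6)² = -(-24*0 - 6)² = -(0 - 6)² = -1*(-6)² = -1*36 = -36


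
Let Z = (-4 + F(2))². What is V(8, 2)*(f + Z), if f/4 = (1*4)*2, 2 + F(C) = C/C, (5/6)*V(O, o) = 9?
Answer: 3078/5 ≈ 615.60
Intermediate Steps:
V(O, o) = 54/5 (V(O, o) = (6/5)*9 = 54/5)
F(C) = -1 (F(C) = -2 + C/C = -2 + 1 = -1)
f = 32 (f = 4*((1*4)*2) = 4*(4*2) = 4*8 = 32)
Z = 25 (Z = (-4 - 1)² = (-5)² = 25)
V(8, 2)*(f + Z) = 54*(32 + 25)/5 = (54/5)*57 = 3078/5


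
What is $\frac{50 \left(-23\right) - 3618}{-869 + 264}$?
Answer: $\frac{4768}{605} \approx 7.881$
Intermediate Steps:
$\frac{50 \left(-23\right) - 3618}{-869 + 264} = \frac{-1150 - 3618}{-605} = \left(-4768\right) \left(- \frac{1}{605}\right) = \frac{4768}{605}$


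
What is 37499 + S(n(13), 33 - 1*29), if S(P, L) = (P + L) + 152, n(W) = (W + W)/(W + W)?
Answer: 37656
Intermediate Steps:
n(W) = 1 (n(W) = (2*W)/((2*W)) = (2*W)*(1/(2*W)) = 1)
S(P, L) = 152 + L + P (S(P, L) = (L + P) + 152 = 152 + L + P)
37499 + S(n(13), 33 - 1*29) = 37499 + (152 + (33 - 1*29) + 1) = 37499 + (152 + (33 - 29) + 1) = 37499 + (152 + 4 + 1) = 37499 + 157 = 37656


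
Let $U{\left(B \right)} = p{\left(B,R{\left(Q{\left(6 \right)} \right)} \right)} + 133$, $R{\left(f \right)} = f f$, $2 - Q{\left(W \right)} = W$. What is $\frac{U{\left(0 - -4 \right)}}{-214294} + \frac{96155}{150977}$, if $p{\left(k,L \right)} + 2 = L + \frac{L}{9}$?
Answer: $\frac{185246797927}{291181187142} \approx 0.63619$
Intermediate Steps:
$Q{\left(W \right)} = 2 - W$
$R{\left(f \right)} = f^{2}$
$p{\left(k,L \right)} = -2 + \frac{10 L}{9}$ ($p{\left(k,L \right)} = -2 + \left(L + \frac{L}{9}\right) = -2 + \frac{10 L}{9}$)
$U{\left(B \right)} = \frac{1339}{9}$ ($U{\left(B \right)} = \left(-2 + \frac{10 \left(2 - 6\right)^{2}}{9}\right) + 133 = \left(-2 + \frac{10 \left(-4\right)^{2}}{9}\right) + 133 = \left(-2 + \frac{10}{9} \cdot 16\right) + 133 = \left(-2 + \frac{160}{9}\right) + 133 = \frac{142}{9} + 133 = \frac{1339}{9}$)
$\frac{U{\left(0 - -4 \right)}}{-214294} + \frac{96155}{150977} = \frac{1339}{9 \left(-214294\right)} + \frac{96155}{150977} = \frac{1339}{9} \left(- \frac{1}{214294}\right) + 96155 \cdot \frac{1}{150977} = - \frac{1339}{1928646} + \frac{96155}{150977} = \frac{185246797927}{291181187142}$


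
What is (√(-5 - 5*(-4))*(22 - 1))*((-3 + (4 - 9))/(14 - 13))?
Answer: -168*√15 ≈ -650.66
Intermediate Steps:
(√(-5 - 5*(-4))*(22 - 1))*((-3 + (4 - 9))/(14 - 13)) = (√(-5 + 20)*21)*((-3 - 5)/1) = (√15*21)*(-8*1) = (21*√15)*(-8) = -168*√15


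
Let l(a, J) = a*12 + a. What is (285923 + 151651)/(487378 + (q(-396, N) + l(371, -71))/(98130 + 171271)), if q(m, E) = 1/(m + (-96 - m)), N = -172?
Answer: 11316755824704/12604812038495 ≈ 0.89781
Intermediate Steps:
l(a, J) = 13*a (l(a, J) = 12*a + a = 13*a)
q(m, E) = -1/96 (q(m, E) = 1/(-96) = -1/96)
(285923 + 151651)/(487378 + (q(-396, N) + l(371, -71))/(98130 + 171271)) = (285923 + 151651)/(487378 + (-1/96 + 13*371)/(98130 + 171271)) = 437574/(487378 + (-1/96 + 4823)/269401) = 437574/(487378 + (463007/96)*(1/269401)) = 437574/(487378 + 463007/25862496) = 437574/(12604812038495/25862496) = 437574*(25862496/12604812038495) = 11316755824704/12604812038495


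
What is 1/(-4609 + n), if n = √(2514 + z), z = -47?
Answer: -4609/21240414 - √2467/21240414 ≈ -0.00021933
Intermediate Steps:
n = √2467 (n = √(2514 - 47) = √2467 ≈ 49.669)
1/(-4609 + n) = 1/(-4609 + √2467)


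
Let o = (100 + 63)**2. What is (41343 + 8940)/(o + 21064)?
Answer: 50283/47633 ≈ 1.0556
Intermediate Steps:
o = 26569 (o = 163**2 = 26569)
(41343 + 8940)/(o + 21064) = (41343 + 8940)/(26569 + 21064) = 50283/47633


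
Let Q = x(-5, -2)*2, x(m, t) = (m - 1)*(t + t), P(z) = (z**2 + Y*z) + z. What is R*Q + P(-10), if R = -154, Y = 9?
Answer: -7392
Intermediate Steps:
P(z) = z**2 + 10*z (P(z) = (z**2 + 9*z) + z = z**2 + 10*z)
x(m, t) = 2*t*(-1 + m) (x(m, t) = (-1 + m)*(2*t) = 2*t*(-1 + m))
Q = 48 (Q = (2*(-2)*(-1 - 5))*2 = (2*(-2)*(-6))*2 = 24*2 = 48)
R*Q + P(-10) = -154*48 - 10*(10 - 10) = -7392 - 10*0 = -7392 + 0 = -7392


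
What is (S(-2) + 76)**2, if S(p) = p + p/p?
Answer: 5625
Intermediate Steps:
S(p) = 1 + p (S(p) = p + 1 = 1 + p)
(S(-2) + 76)**2 = ((1 - 2) + 76)**2 = (-1 + 76)**2 = 75**2 = 5625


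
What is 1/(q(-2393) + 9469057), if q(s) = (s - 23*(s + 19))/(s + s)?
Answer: 4786/45318854593 ≈ 1.0561e-7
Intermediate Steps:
q(s) = (-437 - 22*s)/(2*s) (q(s) = (s - 23*(19 + s))/((2*s)) = (s + (-437 - 23*s))*(1/(2*s)) = (-437 - 22*s)*(1/(2*s)) = (-437 - 22*s)/(2*s))
1/(q(-2393) + 9469057) = 1/((-11 - 437/2/(-2393)) + 9469057) = 1/((-11 - 437/2*(-1/2393)) + 9469057) = 1/((-11 + 437/4786) + 9469057) = 1/(-52209/4786 + 9469057) = 1/(45318854593/4786) = 4786/45318854593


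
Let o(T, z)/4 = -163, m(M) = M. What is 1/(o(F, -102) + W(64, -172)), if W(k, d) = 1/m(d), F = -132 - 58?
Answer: -172/112145 ≈ -0.0015337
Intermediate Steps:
F = -190
o(T, z) = -652 (o(T, z) = 4*(-163) = -652)
W(k, d) = 1/d
1/(o(F, -102) + W(64, -172)) = 1/(-652 + 1/(-172)) = 1/(-652 - 1/172) = 1/(-112145/172) = -172/112145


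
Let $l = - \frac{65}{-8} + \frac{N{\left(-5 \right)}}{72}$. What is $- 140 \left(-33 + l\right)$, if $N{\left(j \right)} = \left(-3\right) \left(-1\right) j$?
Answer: $\frac{10535}{3} \approx 3511.7$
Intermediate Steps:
$N{\left(j \right)} = 3 j$
$l = \frac{95}{12}$ ($l = - \frac{65}{-8} + \frac{3 \left(-5\right)}{72} = \left(-65\right) \left(- \frac{1}{8}\right) - \frac{5}{24} = \frac{65}{8} - \frac{5}{24} = \frac{95}{12} \approx 7.9167$)
$- 140 \left(-33 + l\right) = - 140 \left(-33 + \frac{95}{12}\right) = \left(-140\right) \left(- \frac{301}{12}\right) = \frac{10535}{3}$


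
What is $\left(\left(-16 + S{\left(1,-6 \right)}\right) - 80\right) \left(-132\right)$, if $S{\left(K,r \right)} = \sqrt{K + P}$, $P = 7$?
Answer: $12672 - 264 \sqrt{2} \approx 12299.0$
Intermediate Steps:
$S{\left(K,r \right)} = \sqrt{7 + K}$ ($S{\left(K,r \right)} = \sqrt{K + 7} = \sqrt{7 + K}$)
$\left(\left(-16 + S{\left(1,-6 \right)}\right) - 80\right) \left(-132\right) = \left(\left(-16 + \sqrt{7 + 1}\right) - 80\right) \left(-132\right) = \left(\left(-16 + \sqrt{8}\right) - 80\right) \left(-132\right) = \left(\left(-16 + 2 \sqrt{2}\right) - 80\right) \left(-132\right) = \left(-96 + 2 \sqrt{2}\right) \left(-132\right) = 12672 - 264 \sqrt{2}$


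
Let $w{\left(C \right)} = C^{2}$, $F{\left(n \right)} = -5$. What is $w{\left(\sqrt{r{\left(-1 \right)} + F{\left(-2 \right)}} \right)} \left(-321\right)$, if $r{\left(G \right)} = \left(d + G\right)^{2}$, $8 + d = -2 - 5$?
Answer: $-80571$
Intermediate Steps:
$d = -15$ ($d = -8 - 7 = -15$)
$r{\left(G \right)} = \left(-15 + G\right)^{2}$
$w{\left(\sqrt{r{\left(-1 \right)} + F{\left(-2 \right)}} \right)} \left(-321\right) = \left(\sqrt{\left(-15 - 1\right)^{2} - 5}\right)^{2} \left(-321\right) = \left(\sqrt{\left(-16\right)^{2} - 5}\right)^{2} \left(-321\right) = \left(\sqrt{256 - 5}\right)^{2} \left(-321\right) = \left(\sqrt{251}\right)^{2} \left(-321\right) = 251 \left(-321\right) = -80571$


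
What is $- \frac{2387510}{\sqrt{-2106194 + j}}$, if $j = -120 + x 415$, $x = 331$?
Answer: $\frac{2387510 i \sqrt{1968949}}{1968949} \approx 1701.5 i$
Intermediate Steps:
$j = 137245$ ($j = -120 + 331 \cdot 415 = -120 + 137365 = 137245$)
$- \frac{2387510}{\sqrt{-2106194 + j}} = - \frac{2387510}{\sqrt{-2106194 + 137245}} = - \frac{2387510}{\sqrt{-1968949}} = - \frac{2387510}{i \sqrt{1968949}} = - 2387510 \left(- \frac{i \sqrt{1968949}}{1968949}\right) = \frac{2387510 i \sqrt{1968949}}{1968949}$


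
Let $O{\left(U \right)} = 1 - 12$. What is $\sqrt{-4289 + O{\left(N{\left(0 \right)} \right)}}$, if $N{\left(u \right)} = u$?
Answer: $10 i \sqrt{43} \approx 65.574 i$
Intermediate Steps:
$O{\left(U \right)} = -11$
$\sqrt{-4289 + O{\left(N{\left(0 \right)} \right)}} = \sqrt{-4289 - 11} = \sqrt{-4300} = 10 i \sqrt{43}$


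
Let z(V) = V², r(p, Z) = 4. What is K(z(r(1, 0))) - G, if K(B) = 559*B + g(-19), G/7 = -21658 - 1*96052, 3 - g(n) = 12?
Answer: 832905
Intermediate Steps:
g(n) = -9 (g(n) = 3 - 1*12 = 3 - 12 = -9)
G = -823970 (G = 7*(-21658 - 1*96052) = 7*(-21658 - 96052) = 7*(-117710) = -823970)
K(B) = -9 + 559*B (K(B) = 559*B - 9 = -9 + 559*B)
K(z(r(1, 0))) - G = (-9 + 559*4²) - 1*(-823970) = (-9 + 559*16) + 823970 = (-9 + 8944) + 823970 = 8935 + 823970 = 832905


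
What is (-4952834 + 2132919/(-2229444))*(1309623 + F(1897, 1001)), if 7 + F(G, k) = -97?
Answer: -535548076939200355/82572 ≈ -6.4858e+12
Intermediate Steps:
F(G, k) = -104 (F(G, k) = -7 - 97 = -104)
(-4952834 + 2132919/(-2229444))*(1309623 + F(1897, 1001)) = (-4952834 + 2132919/(-2229444))*(1309623 - 104) = (-4952834 + 2132919*(-1/2229444))*1309519 = (-4952834 - 78997/82572)*1309519 = -408965488045/82572*1309519 = -535548076939200355/82572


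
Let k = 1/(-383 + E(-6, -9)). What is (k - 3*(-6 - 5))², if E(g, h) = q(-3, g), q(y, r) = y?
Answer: 162231169/148996 ≈ 1088.8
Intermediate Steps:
E(g, h) = -3
k = -1/386 (k = 1/(-383 - 3) = 1/(-386) = -1/386 ≈ -0.0025907)
(k - 3*(-6 - 5))² = (-1/386 - 3*(-6 - 5))² = (-1/386 - 3*(-11))² = (-1/386 + 33)² = (12737/386)² = 162231169/148996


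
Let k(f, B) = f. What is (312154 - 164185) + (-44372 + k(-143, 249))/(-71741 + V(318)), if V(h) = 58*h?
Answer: 7886348308/53297 ≈ 1.4797e+5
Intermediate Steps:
(312154 - 164185) + (-44372 + k(-143, 249))/(-71741 + V(318)) = (312154 - 164185) + (-44372 - 143)/(-71741 + 58*318) = 147969 - 44515/(-71741 + 18444) = 147969 - 44515/(-53297) = 147969 - 44515*(-1/53297) = 147969 + 44515/53297 = 7886348308/53297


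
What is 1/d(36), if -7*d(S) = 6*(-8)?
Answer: 7/48 ≈ 0.14583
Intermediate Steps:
d(S) = 48/7 (d(S) = -6*(-8)/7 = -⅐*(-48) = 48/7)
1/d(36) = 1/(48/7) = 7/48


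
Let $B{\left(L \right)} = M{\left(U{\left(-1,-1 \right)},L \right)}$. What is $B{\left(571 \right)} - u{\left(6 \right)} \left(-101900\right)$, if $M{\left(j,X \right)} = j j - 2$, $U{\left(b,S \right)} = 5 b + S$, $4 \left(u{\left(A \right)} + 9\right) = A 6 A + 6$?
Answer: $4738384$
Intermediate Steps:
$u{\left(A \right)} = - \frac{15}{2} + \frac{3 A^{2}}{2}$ ($u{\left(A \right)} = -9 + \frac{A 6 A + 6}{4} = -9 + \frac{6 A A + 6}{4} = -9 + \frac{6 A^{2} + 6}{4} = -9 + \frac{6 + 6 A^{2}}{4} = -9 + \left(\frac{3}{2} + \frac{3 A^{2}}{2}\right) = - \frac{15}{2} + \frac{3 A^{2}}{2}$)
$U{\left(b,S \right)} = S + 5 b$
$M{\left(j,X \right)} = -2 + j^{2}$ ($M{\left(j,X \right)} = j^{2} - 2 = -2 + j^{2}$)
$B{\left(L \right)} = 34$ ($B{\left(L \right)} = -2 + \left(-1 + 5 \left(-1\right)\right)^{2} = -2 + \left(-1 - 5\right)^{2} = -2 + \left(-6\right)^{2} = -2 + 36 = 34$)
$B{\left(571 \right)} - u{\left(6 \right)} \left(-101900\right) = 34 - \left(- \frac{15}{2} + \frac{3 \cdot 6^{2}}{2}\right) \left(-101900\right) = 34 - \left(- \frac{15}{2} + \frac{3}{2} \cdot 36\right) \left(-101900\right) = 34 - \left(- \frac{15}{2} + 54\right) \left(-101900\right) = 34 - \frac{93}{2} \left(-101900\right) = 34 - -4738350 = 34 + 4738350 = 4738384$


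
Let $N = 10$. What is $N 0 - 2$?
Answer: $-2$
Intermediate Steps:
$N 0 - 2 = 10 \cdot 0 - 2 = 0 - 2 = -2$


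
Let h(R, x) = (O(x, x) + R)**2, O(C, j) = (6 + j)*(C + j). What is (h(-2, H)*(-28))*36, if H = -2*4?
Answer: -907200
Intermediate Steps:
H = -8
h(R, x) = (R + 2*x**2 + 12*x)**2 (h(R, x) = ((x**2 + 6*x + 6*x + x*x) + R)**2 = ((x**2 + 6*x + 6*x + x**2) + R)**2 = ((2*x**2 + 12*x) + R)**2 = (R + 2*x**2 + 12*x)**2)
(h(-2, H)*(-28))*36 = ((-2 + 2*(-8)**2 + 12*(-8))**2*(-28))*36 = ((-2 + 2*64 - 96)**2*(-28))*36 = ((-2 + 128 - 96)**2*(-28))*36 = (30**2*(-28))*36 = (900*(-28))*36 = -25200*36 = -907200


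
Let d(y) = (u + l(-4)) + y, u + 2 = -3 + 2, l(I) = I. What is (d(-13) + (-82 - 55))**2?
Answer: 24649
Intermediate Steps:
u = -3 (u = -2 + (-3 + 2) = -2 - 1 = -3)
d(y) = -7 + y (d(y) = (-3 - 4) + y = -7 + y)
(d(-13) + (-82 - 55))**2 = ((-7 - 13) + (-82 - 55))**2 = (-20 - 137)**2 = (-157)**2 = 24649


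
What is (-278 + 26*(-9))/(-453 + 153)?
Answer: 128/75 ≈ 1.7067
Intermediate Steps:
(-278 + 26*(-9))/(-453 + 153) = (-278 - 234)/(-300) = -1/300*(-512) = 128/75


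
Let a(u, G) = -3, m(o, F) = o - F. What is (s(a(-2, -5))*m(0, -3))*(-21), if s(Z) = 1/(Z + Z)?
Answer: 21/2 ≈ 10.500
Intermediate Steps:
s(Z) = 1/(2*Z)
(s(a(-2, -5))*m(0, -3))*(-21) = (((½)/(-3))*(0 - 1*(-3)))*(-21) = (((½)*(-⅓))*(0 + 3))*(-21) = -⅙*3*(-21) = -½*(-21) = 21/2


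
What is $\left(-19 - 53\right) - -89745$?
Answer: $89673$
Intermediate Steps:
$\left(-19 - 53\right) - -89745 = -72 + 89745 = 89673$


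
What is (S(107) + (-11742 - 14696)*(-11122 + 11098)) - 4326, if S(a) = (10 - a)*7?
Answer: 629507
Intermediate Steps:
S(a) = 70 - 7*a
(S(107) + (-11742 - 14696)*(-11122 + 11098)) - 4326 = ((70 - 7*107) + (-11742 - 14696)*(-11122 + 11098)) - 4326 = ((70 - 749) - 26438*(-24)) - 4326 = (-679 + 634512) - 4326 = 633833 - 4326 = 629507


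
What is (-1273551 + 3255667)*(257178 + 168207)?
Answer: 843162414660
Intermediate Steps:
(-1273551 + 3255667)*(257178 + 168207) = 1982116*425385 = 843162414660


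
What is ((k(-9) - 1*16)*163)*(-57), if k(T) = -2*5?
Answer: 241566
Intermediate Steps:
k(T) = -10
((k(-9) - 1*16)*163)*(-57) = ((-10 - 1*16)*163)*(-57) = ((-10 - 16)*163)*(-57) = -26*163*(-57) = -4238*(-57) = 241566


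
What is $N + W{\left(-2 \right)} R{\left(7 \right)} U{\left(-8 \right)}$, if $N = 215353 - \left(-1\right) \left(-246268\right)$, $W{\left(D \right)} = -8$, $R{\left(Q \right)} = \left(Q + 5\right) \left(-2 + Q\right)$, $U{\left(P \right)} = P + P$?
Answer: $-23235$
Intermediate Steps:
$U{\left(P \right)} = 2 P$
$R{\left(Q \right)} = \left(-2 + Q\right) \left(5 + Q\right)$ ($R{\left(Q \right)} = \left(5 + Q\right) \left(-2 + Q\right) = \left(-2 + Q\right) \left(5 + Q\right)$)
$N = -30915$ ($N = 215353 - 246268 = -30915$)
$N + W{\left(-2 \right)} R{\left(7 \right)} U{\left(-8 \right)} = -30915 + - 8 \left(-10 + 7^{2} + 3 \cdot 7\right) 2 \left(-8\right) = -30915 + - 8 \left(-10 + 49 + 21\right) \left(-16\right) = -30915 + \left(-8\right) 60 \left(-16\right) = -30915 - -7680 = -30915 + 7680 = -23235$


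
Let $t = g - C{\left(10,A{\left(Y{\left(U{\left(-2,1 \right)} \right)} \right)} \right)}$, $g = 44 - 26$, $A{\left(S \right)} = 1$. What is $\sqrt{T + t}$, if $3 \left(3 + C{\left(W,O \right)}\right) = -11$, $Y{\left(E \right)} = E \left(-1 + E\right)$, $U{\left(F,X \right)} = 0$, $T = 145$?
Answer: $\frac{\sqrt{1527}}{3} \approx 13.026$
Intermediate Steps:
$C{\left(W,O \right)} = - \frac{20}{3}$ ($C{\left(W,O \right)} = -3 + \frac{1}{3} \left(-11\right) = -3 - \frac{11}{3} = - \frac{20}{3}$)
$g = 18$
$t = \frac{74}{3}$ ($t = 18 - - \frac{20}{3} = 18 + \frac{20}{3} = \frac{74}{3} \approx 24.667$)
$\sqrt{T + t} = \sqrt{145 + \frac{74}{3}} = \sqrt{\frac{509}{3}} = \frac{\sqrt{1527}}{3}$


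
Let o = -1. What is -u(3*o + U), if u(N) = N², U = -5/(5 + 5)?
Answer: -49/4 ≈ -12.250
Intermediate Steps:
U = -½ (U = -5/10 = -5*⅒ = -½ ≈ -0.50000)
-u(3*o + U) = -(3*(-1) - ½)² = -(-3 - ½)² = -(-7/2)² = -1*49/4 = -49/4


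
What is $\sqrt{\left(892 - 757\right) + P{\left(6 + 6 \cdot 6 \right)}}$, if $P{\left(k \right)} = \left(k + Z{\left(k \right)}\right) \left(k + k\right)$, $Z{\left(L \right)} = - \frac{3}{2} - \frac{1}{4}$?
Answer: $2 \sqrt{879} \approx 59.296$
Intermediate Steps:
$Z{\left(L \right)} = - \frac{7}{4}$ ($Z{\left(L \right)} = \left(-3\right) \frac{1}{2} - \frac{1}{4} = - \frac{3}{2} - \frac{1}{4} = - \frac{7}{4}$)
$P{\left(k \right)} = 2 k \left(- \frac{7}{4} + k\right)$ ($P{\left(k \right)} = \left(k - \frac{7}{4}\right) \left(k + k\right) = \left(- \frac{7}{4} + k\right) 2 k = 2 k \left(- \frac{7}{4} + k\right)$)
$\sqrt{\left(892 - 757\right) + P{\left(6 + 6 \cdot 6 \right)}} = \sqrt{\left(892 - 757\right) + \frac{\left(6 + 6 \cdot 6\right) \left(-7 + 4 \left(6 + 6 \cdot 6\right)\right)}{2}} = \sqrt{135 + \frac{\left(6 + 36\right) \left(-7 + 4 \left(6 + 36\right)\right)}{2}} = \sqrt{135 + \frac{1}{2} \cdot 42 \left(-7 + 4 \cdot 42\right)} = \sqrt{135 + \frac{1}{2} \cdot 42 \left(-7 + 168\right)} = \sqrt{135 + \frac{1}{2} \cdot 42 \cdot 161} = \sqrt{135 + 3381} = \sqrt{3516} = 2 \sqrt{879}$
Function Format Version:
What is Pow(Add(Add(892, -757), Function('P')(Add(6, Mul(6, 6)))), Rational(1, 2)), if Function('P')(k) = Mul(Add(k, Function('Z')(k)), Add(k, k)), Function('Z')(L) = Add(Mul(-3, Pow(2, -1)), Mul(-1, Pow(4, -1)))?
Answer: Mul(2, Pow(879, Rational(1, 2))) ≈ 59.296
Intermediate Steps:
Function('Z')(L) = Rational(-7, 4) (Function('Z')(L) = Add(Mul(-3, Rational(1, 2)), Mul(-1, Rational(1, 4))) = Add(Rational(-3, 2), Rational(-1, 4)) = Rational(-7, 4))
Function('P')(k) = Mul(2, k, Add(Rational(-7, 4), k)) (Function('P')(k) = Mul(Add(k, Rational(-7, 4)), Add(k, k)) = Mul(Add(Rational(-7, 4), k), Mul(2, k)) = Mul(2, k, Add(Rational(-7, 4), k)))
Pow(Add(Add(892, -757), Function('P')(Add(6, Mul(6, 6)))), Rational(1, 2)) = Pow(Add(Add(892, -757), Mul(Rational(1, 2), Add(6, Mul(6, 6)), Add(-7, Mul(4, Add(6, Mul(6, 6)))))), Rational(1, 2)) = Pow(Add(135, Mul(Rational(1, 2), Add(6, 36), Add(-7, Mul(4, Add(6, 36))))), Rational(1, 2)) = Pow(Add(135, Mul(Rational(1, 2), 42, Add(-7, Mul(4, 42)))), Rational(1, 2)) = Pow(Add(135, Mul(Rational(1, 2), 42, Add(-7, 168))), Rational(1, 2)) = Pow(Add(135, Mul(Rational(1, 2), 42, 161)), Rational(1, 2)) = Pow(Add(135, 3381), Rational(1, 2)) = Pow(3516, Rational(1, 2)) = Mul(2, Pow(879, Rational(1, 2)))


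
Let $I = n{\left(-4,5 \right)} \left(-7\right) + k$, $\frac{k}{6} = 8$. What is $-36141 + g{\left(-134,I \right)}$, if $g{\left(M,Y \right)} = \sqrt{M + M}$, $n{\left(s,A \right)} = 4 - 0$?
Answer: $-36141 + 2 i \sqrt{67} \approx -36141.0 + 16.371 i$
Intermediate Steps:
$n{\left(s,A \right)} = 4$ ($n{\left(s,A \right)} = 4 + 0 = 4$)
$k = 48$ ($k = 6 \cdot 8 = 48$)
$I = 20$ ($I = 4 \left(-7\right) + 48 = -28 + 48 = 20$)
$g{\left(M,Y \right)} = \sqrt{2} \sqrt{M}$ ($g{\left(M,Y \right)} = \sqrt{2 M} = \sqrt{2} \sqrt{M}$)
$-36141 + g{\left(-134,I \right)} = -36141 + \sqrt{2} \sqrt{-134} = -36141 + \sqrt{2} i \sqrt{134} = -36141 + 2 i \sqrt{67}$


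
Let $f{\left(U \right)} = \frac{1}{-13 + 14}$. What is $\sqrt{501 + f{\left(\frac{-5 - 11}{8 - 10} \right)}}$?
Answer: $\sqrt{502} \approx 22.405$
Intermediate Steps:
$f{\left(U \right)} = 1$ ($f{\left(U \right)} = 1^{-1} = 1$)
$\sqrt{501 + f{\left(\frac{-5 - 11}{8 - 10} \right)}} = \sqrt{501 + 1} = \sqrt{502}$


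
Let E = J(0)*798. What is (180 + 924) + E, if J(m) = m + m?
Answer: 1104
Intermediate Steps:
J(m) = 2*m
E = 0 (E = (2*0)*798 = 0*798 = 0)
(180 + 924) + E = (180 + 924) + 0 = 1104 + 0 = 1104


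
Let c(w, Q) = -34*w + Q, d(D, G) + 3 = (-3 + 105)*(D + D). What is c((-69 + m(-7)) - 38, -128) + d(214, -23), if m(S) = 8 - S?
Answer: 46653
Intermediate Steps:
d(D, G) = -3 + 204*D (d(D, G) = -3 + (-3 + 105)*(D + D) = -3 + 102*(2*D) = -3 + 204*D)
c(w, Q) = Q - 34*w
c((-69 + m(-7)) - 38, -128) + d(214, -23) = (-128 - 34*((-69 + (8 - 1*(-7))) - 38)) + (-3 + 204*214) = (-128 - 34*((-69 + (8 + 7)) - 38)) + (-3 + 43656) = (-128 - 34*((-69 + 15) - 38)) + 43653 = (-128 - 34*(-54 - 38)) + 43653 = (-128 - 34*(-92)) + 43653 = (-128 + 3128) + 43653 = 3000 + 43653 = 46653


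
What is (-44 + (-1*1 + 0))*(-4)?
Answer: 180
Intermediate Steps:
(-44 + (-1*1 + 0))*(-4) = (-44 + (-1 + 0))*(-4) = (-44 - 1)*(-4) = -45*(-4) = 180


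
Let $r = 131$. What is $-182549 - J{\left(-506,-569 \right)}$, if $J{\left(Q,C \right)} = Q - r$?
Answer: $-181912$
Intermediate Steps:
$J{\left(Q,C \right)} = -131 + Q$ ($J{\left(Q,C \right)} = Q - 131 = -131 + Q$)
$-182549 - J{\left(-506,-569 \right)} = -182549 - \left(-131 - 506\right) = -182549 - -637 = -182549 + 637 = -181912$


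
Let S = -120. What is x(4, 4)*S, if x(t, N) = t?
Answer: -480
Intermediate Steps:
x(4, 4)*S = 4*(-120) = -480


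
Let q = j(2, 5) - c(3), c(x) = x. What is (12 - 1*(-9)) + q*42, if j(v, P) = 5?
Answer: 105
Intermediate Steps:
q = 2 (q = 5 - 1*3 = 5 - 3 = 2)
(12 - 1*(-9)) + q*42 = (12 - 1*(-9)) + 2*42 = (12 + 9) + 84 = 21 + 84 = 105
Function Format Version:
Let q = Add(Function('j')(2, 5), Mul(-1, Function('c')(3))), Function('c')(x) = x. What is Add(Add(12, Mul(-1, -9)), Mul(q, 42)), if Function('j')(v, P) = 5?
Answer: 105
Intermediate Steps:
q = 2 (q = Add(5, Mul(-1, 3)) = Add(5, -3) = 2)
Add(Add(12, Mul(-1, -9)), Mul(q, 42)) = Add(Add(12, Mul(-1, -9)), Mul(2, 42)) = Add(Add(12, 9), 84) = Add(21, 84) = 105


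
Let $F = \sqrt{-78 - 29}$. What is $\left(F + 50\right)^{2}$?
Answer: $\left(50 + i \sqrt{107}\right)^{2} \approx 2393.0 + 1034.4 i$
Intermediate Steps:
$F = i \sqrt{107}$ ($F = \sqrt{-107} = i \sqrt{107} \approx 10.344 i$)
$\left(F + 50\right)^{2} = \left(i \sqrt{107} + 50\right)^{2} = \left(50 + i \sqrt{107}\right)^{2}$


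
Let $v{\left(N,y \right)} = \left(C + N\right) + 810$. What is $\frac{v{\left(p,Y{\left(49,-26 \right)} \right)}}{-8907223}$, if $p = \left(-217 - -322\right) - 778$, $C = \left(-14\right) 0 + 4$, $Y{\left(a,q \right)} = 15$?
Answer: $- \frac{141}{8907223} \approx -1.583 \cdot 10^{-5}$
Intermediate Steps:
$C = 4$ ($C = 0 + 4 = 4$)
$p = -673$ ($p = \left(-217 + 322\right) - 778 = 105 - 778 = -673$)
$v{\left(N,y \right)} = 814 + N$ ($v{\left(N,y \right)} = \left(4 + N\right) + 810 = 814 + N$)
$\frac{v{\left(p,Y{\left(49,-26 \right)} \right)}}{-8907223} = \frac{814 - 673}{-8907223} = 141 \left(- \frac{1}{8907223}\right) = - \frac{141}{8907223}$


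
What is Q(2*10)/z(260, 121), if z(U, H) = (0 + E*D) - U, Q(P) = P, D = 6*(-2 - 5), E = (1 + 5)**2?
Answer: -5/443 ≈ -0.011287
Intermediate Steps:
E = 36 (E = 6**2 = 36)
D = -42 (D = 6*(-7) = -42)
z(U, H) = -1512 - U (z(U, H) = (0 + 36*(-42)) - U = (0 - 1512) - U = -1512 - U)
Q(2*10)/z(260, 121) = (2*10)/(-1512 - 1*260) = 20/(-1512 - 260) = 20/(-1772) = 20*(-1/1772) = -5/443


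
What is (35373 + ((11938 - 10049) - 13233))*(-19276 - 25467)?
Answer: -1075129547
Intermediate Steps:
(35373 + ((11938 - 10049) - 13233))*(-19276 - 25467) = (35373 + (1889 - 13233))*(-44743) = (35373 - 11344)*(-44743) = 24029*(-44743) = -1075129547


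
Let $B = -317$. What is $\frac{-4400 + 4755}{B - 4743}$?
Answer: $- \frac{71}{1012} \approx -0.070158$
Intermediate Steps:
$\frac{-4400 + 4755}{B - 4743} = \frac{-4400 + 4755}{-317 - 4743} = \frac{355}{-5060} = 355 \left(- \frac{1}{5060}\right) = - \frac{71}{1012}$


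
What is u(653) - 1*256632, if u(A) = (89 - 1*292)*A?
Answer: -389191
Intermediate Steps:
u(A) = -203*A (u(A) = (89 - 292)*A = -203*A)
u(653) - 1*256632 = -203*653 - 1*256632 = -132559 - 256632 = -389191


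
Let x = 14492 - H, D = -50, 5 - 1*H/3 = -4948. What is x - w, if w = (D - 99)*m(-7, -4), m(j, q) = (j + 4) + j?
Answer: -1857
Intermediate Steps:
H = 14859 (H = 15 - 3*(-4948) = 15 + 14844 = 14859)
m(j, q) = 4 + 2*j (m(j, q) = (4 + j) + j = 4 + 2*j)
w = 1490 (w = (-50 - 99)*(4 + 2*(-7)) = -149*(4 - 14) = -149*(-10) = 1490)
x = -367 (x = 14492 - 1*14859 = 14492 - 14859 = -367)
x - w = -367 - 1*1490 = -367 - 1490 = -1857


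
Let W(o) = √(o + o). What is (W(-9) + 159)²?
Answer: 25263 + 954*I*√2 ≈ 25263.0 + 1349.2*I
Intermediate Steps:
W(o) = √2*√o (W(o) = √(2*o) = √2*√o)
(W(-9) + 159)² = (√2*√(-9) + 159)² = (√2*(3*I) + 159)² = (3*I*√2 + 159)² = (159 + 3*I*√2)²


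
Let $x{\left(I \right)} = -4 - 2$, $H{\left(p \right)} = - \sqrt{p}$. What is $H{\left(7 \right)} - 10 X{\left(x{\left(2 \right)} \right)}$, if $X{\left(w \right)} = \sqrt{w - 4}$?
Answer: $- \sqrt{7} - 10 i \sqrt{10} \approx -2.6458 - 31.623 i$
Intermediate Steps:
$x{\left(I \right)} = -6$
$X{\left(w \right)} = \sqrt{-4 + w}$
$H{\left(7 \right)} - 10 X{\left(x{\left(2 \right)} \right)} = - \sqrt{7} - 10 \sqrt{-4 - 6} = - \sqrt{7} - 10 \sqrt{-10} = - \sqrt{7} - 10 i \sqrt{10}$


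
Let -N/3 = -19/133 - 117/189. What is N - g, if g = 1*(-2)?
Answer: 30/7 ≈ 4.2857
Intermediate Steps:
N = 16/7 (N = -3*(-19/133 - 117/189) = -3*(-19*1/133 - 117*1/189) = -3*(-1/7 - 13/21) = -3*(-16/21) = 16/7 ≈ 2.2857)
g = -2
N - g = 16/7 - 1*(-2) = 16/7 + 2 = 30/7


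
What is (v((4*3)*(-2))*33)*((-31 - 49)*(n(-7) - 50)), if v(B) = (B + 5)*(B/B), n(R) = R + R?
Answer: -3210240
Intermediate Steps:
n(R) = 2*R
v(B) = 5 + B (v(B) = (5 + B)*1 = 5 + B)
(v((4*3)*(-2))*33)*((-31 - 49)*(n(-7) - 50)) = ((5 + (4*3)*(-2))*33)*((-31 - 49)*(2*(-7) - 50)) = ((5 + 12*(-2))*33)*(-80*(-14 - 50)) = ((5 - 24)*33)*(-80*(-64)) = -19*33*5120 = -627*5120 = -3210240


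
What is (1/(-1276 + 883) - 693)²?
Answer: 74174522500/154449 ≈ 4.8025e+5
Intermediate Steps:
(1/(-1276 + 883) - 693)² = (1/(-393) - 693)² = (-1/393 - 693)² = (-272350/393)² = 74174522500/154449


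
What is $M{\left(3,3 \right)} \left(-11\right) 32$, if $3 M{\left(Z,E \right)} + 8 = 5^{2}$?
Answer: $- \frac{5984}{3} \approx -1994.7$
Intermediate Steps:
$M{\left(Z,E \right)} = \frac{17}{3}$ ($M{\left(Z,E \right)} = - \frac{8}{3} + \frac{5^{2}}{3} = - \frac{8}{3} + \frac{1}{3} \cdot 25 = - \frac{8}{3} + \frac{25}{3} = \frac{17}{3}$)
$M{\left(3,3 \right)} \left(-11\right) 32 = \frac{17}{3} \left(-11\right) 32 = \left(- \frac{187}{3}\right) 32 = - \frac{5984}{3}$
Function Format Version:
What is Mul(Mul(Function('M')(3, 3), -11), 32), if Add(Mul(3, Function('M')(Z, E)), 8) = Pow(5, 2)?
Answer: Rational(-5984, 3) ≈ -1994.7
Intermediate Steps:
Function('M')(Z, E) = Rational(17, 3) (Function('M')(Z, E) = Add(Rational(-8, 3), Mul(Rational(1, 3), Pow(5, 2))) = Add(Rational(-8, 3), Mul(Rational(1, 3), 25)) = Add(Rational(-8, 3), Rational(25, 3)) = Rational(17, 3))
Mul(Mul(Function('M')(3, 3), -11), 32) = Mul(Mul(Rational(17, 3), -11), 32) = Mul(Rational(-187, 3), 32) = Rational(-5984, 3)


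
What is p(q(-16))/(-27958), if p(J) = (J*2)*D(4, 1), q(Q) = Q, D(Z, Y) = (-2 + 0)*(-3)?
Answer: 96/13979 ≈ 0.0068674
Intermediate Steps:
D(Z, Y) = 6 (D(Z, Y) = -2*(-3) = 6)
p(J) = 12*J (p(J) = (J*2)*6 = (2*J)*6 = 12*J)
p(q(-16))/(-27958) = (12*(-16))/(-27958) = -192*(-1/27958) = 96/13979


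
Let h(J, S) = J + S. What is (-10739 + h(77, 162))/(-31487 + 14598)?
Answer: 10500/16889 ≈ 0.62171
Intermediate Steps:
(-10739 + h(77, 162))/(-31487 + 14598) = (-10739 + (77 + 162))/(-31487 + 14598) = (-10739 + 239)/(-16889) = -10500*(-1/16889) = 10500/16889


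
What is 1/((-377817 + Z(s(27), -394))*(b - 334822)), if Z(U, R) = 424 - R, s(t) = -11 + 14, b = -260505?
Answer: 1/224437683673 ≈ 4.4556e-12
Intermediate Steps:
s(t) = 3
1/((-377817 + Z(s(27), -394))*(b - 334822)) = 1/((-377817 + (424 - 1*(-394)))*(-260505 - 334822)) = 1/((-377817 + (424 + 394))*(-595327)) = 1/((-377817 + 818)*(-595327)) = 1/(-376999*(-595327)) = 1/224437683673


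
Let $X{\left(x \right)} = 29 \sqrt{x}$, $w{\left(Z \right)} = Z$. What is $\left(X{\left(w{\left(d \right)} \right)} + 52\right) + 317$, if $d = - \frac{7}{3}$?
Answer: $369 + \frac{29 i \sqrt{21}}{3} \approx 369.0 + 44.298 i$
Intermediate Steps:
$d = - \frac{7}{3}$ ($d = \left(-7\right) \frac{1}{3} = - \frac{7}{3} \approx -2.3333$)
$\left(X{\left(w{\left(d \right)} \right)} + 52\right) + 317 = \left(29 \sqrt{- \frac{7}{3}} + 52\right) + 317 = \left(29 \frac{i \sqrt{21}}{3} + 52\right) + 317 = \left(\frac{29 i \sqrt{21}}{3} + 52\right) + 317 = \left(52 + \frac{29 i \sqrt{21}}{3}\right) + 317 = 369 + \frac{29 i \sqrt{21}}{3}$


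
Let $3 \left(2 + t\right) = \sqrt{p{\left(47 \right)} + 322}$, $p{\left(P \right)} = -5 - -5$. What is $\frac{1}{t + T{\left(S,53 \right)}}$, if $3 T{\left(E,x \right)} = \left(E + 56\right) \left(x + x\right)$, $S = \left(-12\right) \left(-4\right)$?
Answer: $\frac{787}{2890381} - \frac{\sqrt{322}}{40465334} \approx 0.00027184$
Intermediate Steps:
$S = 48$
$p{\left(P \right)} = 0$ ($p{\left(P \right)} = -5 + 5 = 0$)
$T{\left(E,x \right)} = \frac{2 x \left(56 + E\right)}{3}$ ($T{\left(E,x \right)} = \frac{\left(E + 56\right) \left(x + x\right)}{3} = \frac{\left(56 + E\right) 2 x}{3} = \frac{2 x \left(56 + E\right)}{3}$)
$t = -2 + \frac{\sqrt{322}}{3}$ ($t = -2 + \frac{\sqrt{0 + 322}}{3} = -2 + \frac{\sqrt{322}}{3} \approx 3.9815$)
$\frac{1}{t + T{\left(S,53 \right)}} = \frac{1}{\left(-2 + \frac{\sqrt{322}}{3}\right) + \frac{2}{3} \cdot 53 \left(56 + 48\right)} = \frac{1}{\left(-2 + \frac{\sqrt{322}}{3}\right) + \frac{2}{3} \cdot 53 \cdot 104} = \frac{1}{\left(-2 + \frac{\sqrt{322}}{3}\right) + \frac{11024}{3}} = \frac{1}{\frac{11018}{3} + \frac{\sqrt{322}}{3}}$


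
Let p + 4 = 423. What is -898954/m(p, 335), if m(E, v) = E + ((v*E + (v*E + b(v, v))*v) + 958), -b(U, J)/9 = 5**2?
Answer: -449477/23544321 ≈ -0.019091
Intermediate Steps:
p = 419 (p = -4 + 423 = 419)
b(U, J) = -225 (b(U, J) = -9*5**2 = -9*25 = -225)
m(E, v) = 958 + E + E*v + v*(-225 + E*v) (m(E, v) = E + ((v*E + (v*E - 225)*v) + 958) = E + ((E*v + (E*v - 225)*v) + 958) = E + ((E*v + (-225 + E*v)*v) + 958) = E + ((E*v + v*(-225 + E*v)) + 958) = E + (958 + E*v + v*(-225 + E*v)) = 958 + E + E*v + v*(-225 + E*v))
-898954/m(p, 335) = -898954/(958 + 419 - 225*335 + 419*335 + 419*335**2) = -898954/(958 + 419 - 75375 + 140365 + 419*112225) = -898954/(958 + 419 - 75375 + 140365 + 47022275) = -898954/47088642 = -898954*1/47088642 = -449477/23544321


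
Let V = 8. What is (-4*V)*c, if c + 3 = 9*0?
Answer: 96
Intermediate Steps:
c = -3 (c = -3 + 9*0 = -3 + 0 = -3)
(-4*V)*c = -4*8*(-3) = -32*(-3) = 96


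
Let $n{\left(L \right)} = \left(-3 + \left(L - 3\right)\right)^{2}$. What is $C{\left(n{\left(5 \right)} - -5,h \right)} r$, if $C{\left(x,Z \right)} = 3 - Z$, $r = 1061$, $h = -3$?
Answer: $6366$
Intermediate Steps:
$n{\left(L \right)} = \left(-6 + L\right)^{2}$ ($n{\left(L \right)} = \left(-3 + \left(-3 + L\right)\right)^{2} = \left(-6 + L\right)^{2}$)
$C{\left(n{\left(5 \right)} - -5,h \right)} r = \left(3 - -3\right) 1061 = \left(3 + 3\right) 1061 = 6 \cdot 1061 = 6366$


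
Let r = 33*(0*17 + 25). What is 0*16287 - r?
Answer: -825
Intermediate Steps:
r = 825 (r = 33*(0 + 25) = 33*25 = 825)
0*16287 - r = 0*16287 - 1*825 = 0 - 825 = -825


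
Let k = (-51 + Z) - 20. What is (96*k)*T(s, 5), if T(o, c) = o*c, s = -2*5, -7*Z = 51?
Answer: 2630400/7 ≈ 3.7577e+5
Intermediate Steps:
Z = -51/7 (Z = -⅐*51 = -51/7 ≈ -7.2857)
s = -10
T(o, c) = c*o
k = -548/7 (k = (-51 - 51/7) - 20 = -408/7 - 20 = -548/7 ≈ -78.286)
(96*k)*T(s, 5) = (96*(-548/7))*(5*(-10)) = -52608/7*(-50) = 2630400/7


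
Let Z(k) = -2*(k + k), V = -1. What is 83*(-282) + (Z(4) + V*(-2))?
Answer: -23420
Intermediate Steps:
Z(k) = -4*k
83*(-282) + (Z(4) + V*(-2)) = 83*(-282) + (-4*4 - 1*(-2)) = -23406 + (-16 + 2) = -23406 - 14 = -23420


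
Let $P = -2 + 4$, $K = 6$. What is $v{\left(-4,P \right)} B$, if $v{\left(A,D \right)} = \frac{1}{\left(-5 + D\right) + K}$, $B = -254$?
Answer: $- \frac{254}{3} \approx -84.667$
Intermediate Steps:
$P = 2$
$v{\left(A,D \right)} = \frac{1}{1 + D}$ ($v{\left(A,D \right)} = \frac{1}{\left(-5 + D\right) + 6} = \frac{1}{1 + D}$)
$v{\left(-4,P \right)} B = \frac{1}{1 + 2} \left(-254\right) = \frac{1}{3} \left(-254\right) = - \frac{254}{3}$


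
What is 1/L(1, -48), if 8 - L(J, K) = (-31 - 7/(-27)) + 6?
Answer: 27/884 ≈ 0.030543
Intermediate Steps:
L(J, K) = 884/27 (L(J, K) = 8 - ((-31 - 7/(-27)) + 6) = 8 - ((-31 - 7*(-1/27)) + 6) = 8 - ((-31 + 7/27) + 6) = 8 - (-830/27 + 6) = 8 - 1*(-668/27) = 8 + 668/27 = 884/27)
1/L(1, -48) = 1/(884/27) = 27/884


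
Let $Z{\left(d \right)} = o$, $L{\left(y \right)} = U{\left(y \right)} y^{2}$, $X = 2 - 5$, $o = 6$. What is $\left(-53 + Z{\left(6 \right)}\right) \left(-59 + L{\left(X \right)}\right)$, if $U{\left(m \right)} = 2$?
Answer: $1927$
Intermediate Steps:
$X = -3$
$L{\left(y \right)} = 2 y^{2}$
$Z{\left(d \right)} = 6$
$\left(-53 + Z{\left(6 \right)}\right) \left(-59 + L{\left(X \right)}\right) = \left(-53 + 6\right) \left(-59 + 2 \left(-3\right)^{2}\right) = - 47 \left(-59 + 2 \cdot 9\right) = - 47 \left(-59 + 18\right) = \left(-47\right) \left(-41\right) = 1927$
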